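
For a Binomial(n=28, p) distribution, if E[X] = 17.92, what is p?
p = 0.64

For a Binomial(n, p) distribution:
E[X] = n × p

Given n = 28 and E[X] = 17.92:
17.92 = 28 × p
p = 17.92 / 28 = 0.64

Verification: Binomial(28, 0.64) has E[X] = 17.92 ✓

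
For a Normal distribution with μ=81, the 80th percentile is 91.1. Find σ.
σ = 12.0006

For X ~ Normal(μ, σ), the p-th percentile satisfies x = μ + z_p × σ,
where z_p = Φ⁻¹(p) is the standard normal quantile.

Step 1: z_{0.8} = Φ⁻¹(0.8) = 0.8416

Step 2: Solve for σ:
91.1 = 81 + 0.8416 × σ
σ = (91.1 - 81) / 0.8416
σ = 10.10 / 0.8416
σ = 12.0006

Verification: μ + z × σ = 81 + 0.8416 × 12.0006 = 91.10 ✓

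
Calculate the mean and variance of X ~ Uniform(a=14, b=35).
E[X] = 24.5000, Var(X) = 36.7500

We have X ~ Uniform(a=14, b=35).

For a Uniform distribution with a=14, b=35:

Expected value:
E[X] = 24.5000

Variance:
Var(X) = 36.7500

Standard deviation:
σ = √Var(X) = 6.0622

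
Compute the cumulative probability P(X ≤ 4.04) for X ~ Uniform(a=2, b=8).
0.340000

We have X ~ Uniform(a=2, b=8).

The CDF gives us P(X ≤ k).

Using the CDF:
P(X ≤ 4.04) = 0.340000

This means there's approximately a 34.0% chance that X is at most 4.04.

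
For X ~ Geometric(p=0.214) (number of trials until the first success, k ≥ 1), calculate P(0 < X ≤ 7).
0.814665

We have X ~ Geometric(p=0.214) (number of trials until the first success, k ≥ 1).

To find P(0 < X ≤ 7), we use:
P(0 < X ≤ 7) = P(X ≤ 7) - P(X ≤ 0)
                 = F(7) - F(0)
                 = 0.814665 - 0.000000
                 = 0.814665

So there's approximately a 81.5% chance that X falls in this range.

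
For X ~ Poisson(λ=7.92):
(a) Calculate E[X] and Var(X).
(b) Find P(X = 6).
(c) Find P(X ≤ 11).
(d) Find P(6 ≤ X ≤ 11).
(a) E[X] = 7.9200, Var(X) = 7.9200
(b) P(X = 6) = 0.124568
(c) P(X ≤ 11) = 0.893764
(d) P(6 ≤ X ≤ 11) = 0.695090

We have X ~ Poisson(λ=7.92).

(a) Moments:
E[X] = 7.9200
Var(X) = 7.9200
σ = √Var(X) = 2.8142

(b) Point probability using PMF:
P(X = 6) = 0.124568

(c) Cumulative probability using CDF:
P(X ≤ 11) = F(11) = 0.893764

(d) Range probability:
P(6 ≤ X ≤ 11) = P(X ≤ 11) - P(X ≤ 5)
                   = F(11) - F(5)
                   = 0.893764 - 0.198675
                   = 0.695090

This means approximately 69.5% of outcomes fall in the interval [6, 11].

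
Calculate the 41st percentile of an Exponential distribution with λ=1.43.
0.3690

We have X ~ Exponential(λ=1.43).

We want to find x such that P(X ≤ x) = 0.41.

This is the 41st percentile, which means 41% of values fall below this point.

Using the inverse CDF (quantile function):
x = F⁻¹(0.41) = 0.3690

Verification: P(X ≤ 0.3690) = 0.41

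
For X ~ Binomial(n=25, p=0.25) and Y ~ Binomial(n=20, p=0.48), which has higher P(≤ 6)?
X has higher probability (P(X ≤ 6) = 0.5611 > P(Y ≤ 6) = 0.0814)

Compute P(≤ 6) for each distribution:

X ~ Binomial(n=25, p=0.25):
P(X ≤ 6) = 0.5611

Y ~ Binomial(n=20, p=0.48):
P(Y ≤ 6) = 0.0814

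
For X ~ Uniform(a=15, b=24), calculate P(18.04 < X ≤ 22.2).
0.462222

We have X ~ Uniform(a=15, b=24).

To find P(18.04 < X ≤ 22.2), we use:
P(18.04 < X ≤ 22.2) = P(X ≤ 22.2) - P(X ≤ 18.04)
                 = F(22.2) - F(18.04)
                 = 0.800000 - 0.337778
                 = 0.462222

So there's approximately a 46.2% chance that X falls in this range.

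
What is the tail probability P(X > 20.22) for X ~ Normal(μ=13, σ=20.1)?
0.359721

We have X ~ Normal(μ=13, σ=20.1).

P(X > 20.22) = 1 - P(X ≤ 20.22)
                = 1 - F(20.22)
                = 1 - 0.640279
                = 0.359721

So there's approximately a 36.0% chance that X exceeds 20.22.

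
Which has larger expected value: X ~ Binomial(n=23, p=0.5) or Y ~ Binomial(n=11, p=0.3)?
X has larger mean (11.5000 > 3.3000)

Compute the expected value for each distribution:

X ~ Binomial(n=23, p=0.5):
E[X] = 11.5000

Y ~ Binomial(n=11, p=0.3):
E[Y] = 3.3000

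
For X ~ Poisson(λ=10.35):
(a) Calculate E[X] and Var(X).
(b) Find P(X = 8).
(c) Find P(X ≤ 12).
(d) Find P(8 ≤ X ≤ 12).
(a) E[X] = 10.3500, Var(X) = 10.3500
(b) P(X = 8) = 0.104485
(c) P(X ≤ 12) = 0.757279
(d) P(8 ≤ X ≤ 12) = 0.566946

We have X ~ Poisson(λ=10.35).

(a) Moments:
E[X] = 10.3500
Var(X) = 10.3500
σ = √Var(X) = 3.2171

(b) Point probability using PMF:
P(X = 8) = 0.104485

(c) Cumulative probability using CDF:
P(X ≤ 12) = F(12) = 0.757279

(d) Range probability:
P(8 ≤ X ≤ 12) = P(X ≤ 12) - P(X ≤ 7)
                   = F(12) - F(7)
                   = 0.757279 - 0.190333
                   = 0.566946

This means approximately 56.7% of outcomes fall in the interval [8, 12].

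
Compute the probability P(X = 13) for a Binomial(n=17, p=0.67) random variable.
0.154741

We have X ~ Binomial(n=17, p=0.67).

For a Binomial distribution, the PMF gives us the probability of each outcome.

Using the PMF formula:
P(X = 13) = 0.154741

Rounded to 4 decimal places: 0.1547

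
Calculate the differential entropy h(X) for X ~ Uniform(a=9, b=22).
2.5649 nats

We have X ~ Uniform(a=9, b=22).

The differential entropy measures the uncertainty or information content of the distribution.

For a Uniform distribution with a=9, b=22:
h(X) = 2.5649 nats

(In bits, this would be 3.7004 bits.)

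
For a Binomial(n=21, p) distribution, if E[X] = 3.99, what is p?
p = 0.19

For a Binomial(n, p) distribution:
E[X] = n × p

Given n = 21 and E[X] = 3.99:
3.99 = 21 × p
p = 3.99 / 21 = 0.19

Verification: Binomial(21, 0.19) has E[X] = 3.99 ✓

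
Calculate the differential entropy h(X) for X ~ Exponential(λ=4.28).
-0.4540 nats

We have X ~ Exponential(λ=4.28).

The differential entropy measures the uncertainty or information content of the distribution.

For an Exponential distribution with λ=4.28:
h(X) = -0.4540 nats

(In bits, this would be -0.6549 bits.)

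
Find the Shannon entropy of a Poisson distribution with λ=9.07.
2.5116 nats

We have X ~ Poisson(λ=9.07).

The Shannon entropy measures the uncertainty or information content of the distribution.

For a Poisson distribution with λ=9.07:
H(X) = 2.5116 nats

(In bits, this would be 3.6235 bits.)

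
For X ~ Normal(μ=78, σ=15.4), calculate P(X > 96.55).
0.114189

We have X ~ Normal(μ=78, σ=15.4).

P(X > 96.55) = 1 - P(X ≤ 96.55)
                = 1 - F(96.55)
                = 1 - 0.885811
                = 0.114189

So there's approximately a 11.4% chance that X exceeds 96.55.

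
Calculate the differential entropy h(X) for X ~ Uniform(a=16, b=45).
3.3673 nats

We have X ~ Uniform(a=16, b=45).

The differential entropy measures the uncertainty or information content of the distribution.

For a Uniform distribution with a=16, b=45:
h(X) = 3.3673 nats

(In bits, this would be 4.8580 bits.)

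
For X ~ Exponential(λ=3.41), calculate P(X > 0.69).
0.095093

We have X ~ Exponential(λ=3.41).

P(X > 0.69) = 1 - P(X ≤ 0.69)
                = 1 - F(0.69)
                = 1 - 0.904907
                = 0.095093

So there's approximately a 9.5% chance that X exceeds 0.69.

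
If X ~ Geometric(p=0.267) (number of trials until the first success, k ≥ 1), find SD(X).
3.2066

We have X ~ Geometric(p=0.267) (number of trials until the first success, k ≥ 1).

For a Geometric distribution with p=0.267 (number of trials until the first success, k ≥ 1):
σ = √Var(X) = 3.2066

The standard deviation is the square root of the variance.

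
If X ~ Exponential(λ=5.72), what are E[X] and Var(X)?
E[X] = 0.1748, Var(X) = 0.0306

We have X ~ Exponential(λ=5.72).

For an Exponential distribution with λ=5.72:

Expected value:
E[X] = 0.1748

Variance:
Var(X) = 0.0306

Standard deviation:
σ = √Var(X) = 0.1748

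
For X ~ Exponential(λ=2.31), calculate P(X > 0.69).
0.203132

We have X ~ Exponential(λ=2.31).

P(X > 0.69) = 1 - P(X ≤ 0.69)
                = 1 - F(0.69)
                = 1 - 0.796868
                = 0.203132

So there's approximately a 20.3% chance that X exceeds 0.69.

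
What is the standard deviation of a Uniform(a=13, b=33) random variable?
5.7735

We have X ~ Uniform(a=13, b=33).

For a Uniform distribution with a=13, b=33:
σ = √Var(X) = 5.7735

The standard deviation is the square root of the variance.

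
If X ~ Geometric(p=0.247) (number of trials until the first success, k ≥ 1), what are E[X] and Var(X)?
E[X] = 4.0486, Var(X) = 12.3424

We have X ~ Geometric(p=0.247) (number of trials until the first success, k ≥ 1).

For a Geometric distribution with p=0.247 (number of trials until the first success, k ≥ 1):

Expected value:
E[X] = 4.0486

Variance:
Var(X) = 12.3424

Standard deviation:
σ = √Var(X) = 3.5132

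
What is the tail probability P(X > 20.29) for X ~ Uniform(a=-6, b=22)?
0.061071

We have X ~ Uniform(a=-6, b=22).

P(X > 20.29) = 1 - P(X ≤ 20.29)
                = 1 - F(20.29)
                = 1 - 0.938929
                = 0.061071

So there's approximately a 6.1% chance that X exceeds 20.29.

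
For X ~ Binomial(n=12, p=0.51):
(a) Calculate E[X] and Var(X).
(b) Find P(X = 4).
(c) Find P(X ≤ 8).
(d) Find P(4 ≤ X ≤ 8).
(a) E[X] = 6.1200, Var(X) = 2.9988
(b) P(X = 4) = 0.111290
(c) P(X ≤ 8) = 0.916842
(d) P(4 ≤ X ≤ 8) = 0.853037

We have X ~ Binomial(n=12, p=0.51).

(a) Moments:
E[X] = 6.1200
Var(X) = 2.9988
σ = √Var(X) = 1.7317

(b) Point probability using PMF:
P(X = 4) = 0.111290

(c) Cumulative probability using CDF:
P(X ≤ 8) = F(8) = 0.916842

(d) Range probability:
P(4 ≤ X ≤ 8) = P(X ≤ 8) - P(X ≤ 3)
                   = F(8) - F(3)
                   = 0.916842 - 0.063804
                   = 0.853037

This means approximately 85.3% of outcomes fall in the interval [4, 8].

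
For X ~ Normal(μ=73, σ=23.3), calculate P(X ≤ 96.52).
0.843619

We have X ~ Normal(μ=73, σ=23.3).

The CDF gives us P(X ≤ k).

Using the CDF:
P(X ≤ 96.52) = 0.843619

This means there's approximately a 84.4% chance that X is at most 96.52.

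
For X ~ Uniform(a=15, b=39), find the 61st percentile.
29.6400

We have X ~ Uniform(a=15, b=39).

We want to find x such that P(X ≤ x) = 0.61.

This is the 61st percentile, which means 61% of values fall below this point.

Using the inverse CDF (quantile function):
x = F⁻¹(0.61) = 29.6400

Verification: P(X ≤ 29.6400) = 0.61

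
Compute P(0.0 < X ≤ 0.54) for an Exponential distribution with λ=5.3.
0.942846

We have X ~ Exponential(λ=5.3).

To find P(0.0 < X ≤ 0.54), we use:
P(0.0 < X ≤ 0.54) = P(X ≤ 0.54) - P(X ≤ 0.0)
                 = F(0.54) - F(0.0)
                 = 0.942846 - 0.000000
                 = 0.942846

So there's approximately a 94.3% chance that X falls in this range.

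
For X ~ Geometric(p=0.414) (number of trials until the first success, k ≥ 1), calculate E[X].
2.4155

We have X ~ Geometric(p=0.414) (number of trials until the first success, k ≥ 1).

For a Geometric distribution with p=0.414 (number of trials until the first success, k ≥ 1):
E[X] = 2.4155

This is the expected (average) value of X.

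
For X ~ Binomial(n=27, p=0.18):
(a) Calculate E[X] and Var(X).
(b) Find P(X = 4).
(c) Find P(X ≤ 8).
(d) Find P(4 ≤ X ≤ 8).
(a) E[X] = 4.8600, Var(X) = 3.9852
(b) P(X = 4) = 0.191905
(c) P(X ≤ 8) = 0.958703
(d) P(4 ≤ X ≤ 8) = 0.700724

We have X ~ Binomial(n=27, p=0.18).

(a) Moments:
E[X] = 4.8600
Var(X) = 3.9852
σ = √Var(X) = 1.9963

(b) Point probability using PMF:
P(X = 4) = 0.191905

(c) Cumulative probability using CDF:
P(X ≤ 8) = F(8) = 0.958703

(d) Range probability:
P(4 ≤ X ≤ 8) = P(X ≤ 8) - P(X ≤ 3)
                   = F(8) - F(3)
                   = 0.958703 - 0.257980
                   = 0.700724

This means approximately 70.1% of outcomes fall in the interval [4, 8].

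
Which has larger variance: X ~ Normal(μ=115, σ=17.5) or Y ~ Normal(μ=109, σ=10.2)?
X has larger variance (306.2500 > 104.0400)

Compute the variance for each distribution:

X ~ Normal(μ=115, σ=17.5):
Var(X) = 306.2500

Y ~ Normal(μ=109, σ=10.2):
Var(Y) = 104.0400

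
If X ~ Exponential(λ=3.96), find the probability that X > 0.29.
0.317144

We have X ~ Exponential(λ=3.96).

P(X > 0.29) = 1 - P(X ≤ 0.29)
                = 1 - F(0.29)
                = 1 - 0.682856
                = 0.317144

So there's approximately a 31.7% chance that X exceeds 0.29.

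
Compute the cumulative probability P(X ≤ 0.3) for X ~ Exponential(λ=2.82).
0.570872

We have X ~ Exponential(λ=2.82).

The CDF gives us P(X ≤ k).

Using the CDF:
P(X ≤ 0.3) = 0.570872

This means there's approximately a 57.1% chance that X is at most 0.3.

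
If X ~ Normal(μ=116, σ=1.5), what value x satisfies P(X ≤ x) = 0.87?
117.6896

We have X ~ Normal(μ=116, σ=1.5).

We want to find x such that P(X ≤ x) = 0.87.

This is the 87th percentile, which means 87% of values fall below this point.

Using the inverse CDF (quantile function):
x = F⁻¹(0.87) = 117.6896

Verification: P(X ≤ 117.6896) = 0.87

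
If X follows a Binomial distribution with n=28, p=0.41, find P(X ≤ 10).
0.357406

We have X ~ Binomial(n=28, p=0.41).

The CDF gives us P(X ≤ k).

Using the CDF:
P(X ≤ 10) = 0.357406

This means there's approximately a 35.7% chance that X is at most 10.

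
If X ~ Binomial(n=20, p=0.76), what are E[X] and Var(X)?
E[X] = 15.2000, Var(X) = 3.6480

We have X ~ Binomial(n=20, p=0.76).

For a Binomial distribution with n=20, p=0.76:

Expected value:
E[X] = 15.2000

Variance:
Var(X) = 3.6480

Standard deviation:
σ = √Var(X) = 1.9100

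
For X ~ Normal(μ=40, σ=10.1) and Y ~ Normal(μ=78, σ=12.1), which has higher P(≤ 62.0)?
X has higher probability (P(X ≤ 62.0) = 0.9853 > P(Y ≤ 62.0) = 0.0930)

Compute P(≤ 62.0) for each distribution:

X ~ Normal(μ=40, σ=10.1):
P(X ≤ 62.0) = 0.9853

Y ~ Normal(μ=78, σ=12.1):
P(Y ≤ 62.0) = 0.0930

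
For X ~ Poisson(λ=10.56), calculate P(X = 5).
0.028378

We have X ~ Poisson(λ=10.56).

For a Poisson distribution, the PMF gives us the probability of each outcome.

Using the PMF formula:
P(X = 5) = 0.028378

Rounded to 4 decimal places: 0.0284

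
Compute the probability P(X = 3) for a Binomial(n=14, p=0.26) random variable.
0.233115

We have X ~ Binomial(n=14, p=0.26).

For a Binomial distribution, the PMF gives us the probability of each outcome.

Using the PMF formula:
P(X = 3) = 0.233115

Rounded to 4 decimal places: 0.2331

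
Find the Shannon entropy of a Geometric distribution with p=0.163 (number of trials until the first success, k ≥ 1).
2.7277 nats

We have X ~ Geometric(p=0.163) (number of trials until the first success, k ≥ 1).

The Shannon entropy measures the uncertainty or information content of the distribution.

For a Geometric distribution with p=0.163 (number of trials until the first success, k ≥ 1):
H(X) = 2.7277 nats

(In bits, this would be 3.9352 bits.)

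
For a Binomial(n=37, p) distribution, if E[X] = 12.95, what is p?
p = 0.35

For a Binomial(n, p) distribution:
E[X] = n × p

Given n = 37 and E[X] = 12.95:
12.95 = 37 × p
p = 12.95 / 37 = 0.35

Verification: Binomial(37, 0.35) has E[X] = 12.95 ✓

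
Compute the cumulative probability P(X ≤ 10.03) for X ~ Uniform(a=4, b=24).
0.301500

We have X ~ Uniform(a=4, b=24).

The CDF gives us P(X ≤ k).

Using the CDF:
P(X ≤ 10.03) = 0.301500

This means there's approximately a 30.1% chance that X is at most 10.03.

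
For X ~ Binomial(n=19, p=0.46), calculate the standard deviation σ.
2.1725

We have X ~ Binomial(n=19, p=0.46).

For a Binomial distribution with n=19, p=0.46:
σ = √Var(X) = 2.1725

The standard deviation is the square root of the variance.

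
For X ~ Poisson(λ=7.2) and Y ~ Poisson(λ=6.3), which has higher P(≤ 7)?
Y has higher probability (P(Y ≤ 7) = 0.7017 > P(X ≤ 7) = 0.5689)

Compute P(≤ 7) for each distribution:

X ~ Poisson(λ=7.2):
P(X ≤ 7) = 0.5689

Y ~ Poisson(λ=6.3):
P(Y ≤ 7) = 0.7017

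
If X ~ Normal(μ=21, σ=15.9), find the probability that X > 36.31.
0.167801

We have X ~ Normal(μ=21, σ=15.9).

P(X > 36.31) = 1 - P(X ≤ 36.31)
                = 1 - F(36.31)
                = 1 - 0.832199
                = 0.167801

So there's approximately a 16.8% chance that X exceeds 36.31.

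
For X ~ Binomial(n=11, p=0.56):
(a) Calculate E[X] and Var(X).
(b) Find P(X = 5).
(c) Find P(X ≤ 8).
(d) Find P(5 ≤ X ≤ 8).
(a) E[X] = 6.1600, Var(X) = 2.7104
(b) P(X = 5) = 0.184628
(c) P(X ≤ 8) = 0.925950
(d) P(5 ≤ X ≤ 8) = 0.769169

We have X ~ Binomial(n=11, p=0.56).

(a) Moments:
E[X] = 6.1600
Var(X) = 2.7104
σ = √Var(X) = 1.6463

(b) Point probability using PMF:
P(X = 5) = 0.184628

(c) Cumulative probability using CDF:
P(X ≤ 8) = F(8) = 0.925950

(d) Range probability:
P(5 ≤ X ≤ 8) = P(X ≤ 8) - P(X ≤ 4)
                   = F(8) - F(4)
                   = 0.925950 - 0.156781
                   = 0.769169

This means approximately 76.9% of outcomes fall in the interval [5, 8].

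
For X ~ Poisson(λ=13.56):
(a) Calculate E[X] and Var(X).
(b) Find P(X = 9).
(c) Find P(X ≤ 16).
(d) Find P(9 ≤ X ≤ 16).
(a) E[X] = 13.5600, Var(X) = 13.5600
(b) P(X = 9) = 0.055149
(c) P(X ≤ 16) = 0.792734
(d) P(9 ≤ X ≤ 16) = 0.715962

We have X ~ Poisson(λ=13.56).

(a) Moments:
E[X] = 13.5600
Var(X) = 13.5600
σ = √Var(X) = 3.6824

(b) Point probability using PMF:
P(X = 9) = 0.055149

(c) Cumulative probability using CDF:
P(X ≤ 16) = F(16) = 0.792734

(d) Range probability:
P(9 ≤ X ≤ 16) = P(X ≤ 16) - P(X ≤ 8)
                   = F(16) - F(8)
                   = 0.792734 - 0.076772
                   = 0.715962

This means approximately 71.6% of outcomes fall in the interval [9, 16].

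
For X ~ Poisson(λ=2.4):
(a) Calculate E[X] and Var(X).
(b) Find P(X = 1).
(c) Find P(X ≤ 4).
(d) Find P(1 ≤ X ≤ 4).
(a) E[X] = 2.4000, Var(X) = 2.4000
(b) P(X = 1) = 0.217723
(c) P(X ≤ 4) = 0.904131
(d) P(1 ≤ X ≤ 4) = 0.813413

We have X ~ Poisson(λ=2.4).

(a) Moments:
E[X] = 2.4000
Var(X) = 2.4000
σ = √Var(X) = 1.5492

(b) Point probability using PMF:
P(X = 1) = 0.217723

(c) Cumulative probability using CDF:
P(X ≤ 4) = F(4) = 0.904131

(d) Range probability:
P(1 ≤ X ≤ 4) = P(X ≤ 4) - P(X ≤ 0)
                   = F(4) - F(0)
                   = 0.904131 - 0.090718
                   = 0.813413

This means approximately 81.3% of outcomes fall in the interval [1, 4].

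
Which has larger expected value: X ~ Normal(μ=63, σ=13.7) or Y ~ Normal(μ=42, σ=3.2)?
X has larger mean (63.0000 > 42.0000)

Compute the expected value for each distribution:

X ~ Normal(μ=63, σ=13.7):
E[X] = 63.0000

Y ~ Normal(μ=42, σ=3.2):
E[Y] = 42.0000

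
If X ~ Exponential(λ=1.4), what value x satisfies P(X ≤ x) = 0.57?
0.6028

We have X ~ Exponential(λ=1.4).

We want to find x such that P(X ≤ x) = 0.57.

This is the 57th percentile, which means 57% of values fall below this point.

Using the inverse CDF (quantile function):
x = F⁻¹(0.57) = 0.6028

Verification: P(X ≤ 0.6028) = 0.57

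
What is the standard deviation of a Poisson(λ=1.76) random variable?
1.3266

We have X ~ Poisson(λ=1.76).

For a Poisson distribution with λ=1.76:
σ = √Var(X) = 1.3266

The standard deviation is the square root of the variance.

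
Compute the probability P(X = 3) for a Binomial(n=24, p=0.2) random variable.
0.149345

We have X ~ Binomial(n=24, p=0.2).

For a Binomial distribution, the PMF gives us the probability of each outcome.

Using the PMF formula:
P(X = 3) = 0.149345

Rounded to 4 decimal places: 0.1493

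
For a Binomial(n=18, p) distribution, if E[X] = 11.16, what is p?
p = 0.62

For a Binomial(n, p) distribution:
E[X] = n × p

Given n = 18 and E[X] = 11.16:
11.16 = 18 × p
p = 11.16 / 18 = 0.62

Verification: Binomial(18, 0.62) has E[X] = 11.16 ✓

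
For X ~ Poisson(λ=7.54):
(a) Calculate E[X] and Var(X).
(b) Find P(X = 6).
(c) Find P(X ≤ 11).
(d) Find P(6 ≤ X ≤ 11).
(a) E[X] = 7.5400, Var(X) = 7.5400
(b) P(X = 6) = 0.135617
(c) P(X ≤ 11) = 0.918396
(d) P(6 ≤ X ≤ 11) = 0.681305

We have X ~ Poisson(λ=7.54).

(a) Moments:
E[X] = 7.5400
Var(X) = 7.5400
σ = √Var(X) = 2.7459

(b) Point probability using PMF:
P(X = 6) = 0.135617

(c) Cumulative probability using CDF:
P(X ≤ 11) = F(11) = 0.918396

(d) Range probability:
P(6 ≤ X ≤ 11) = P(X ≤ 11) - P(X ≤ 5)
                   = F(11) - F(5)
                   = 0.918396 - 0.237091
                   = 0.681305

This means approximately 68.1% of outcomes fall in the interval [6, 11].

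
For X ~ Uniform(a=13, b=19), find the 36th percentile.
15.1600

We have X ~ Uniform(a=13, b=19).

We want to find x such that P(X ≤ x) = 0.36.

This is the 36th percentile, which means 36% of values fall below this point.

Using the inverse CDF (quantile function):
x = F⁻¹(0.36) = 15.1600

Verification: P(X ≤ 15.1600) = 0.36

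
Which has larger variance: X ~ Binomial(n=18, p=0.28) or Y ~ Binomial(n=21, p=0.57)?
Y has larger variance (5.1471 > 3.6288)

Compute the variance for each distribution:

X ~ Binomial(n=18, p=0.28):
Var(X) = 3.6288

Y ~ Binomial(n=21, p=0.57):
Var(Y) = 5.1471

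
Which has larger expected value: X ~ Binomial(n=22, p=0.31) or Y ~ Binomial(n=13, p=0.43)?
X has larger mean (6.8200 > 5.5900)

Compute the expected value for each distribution:

X ~ Binomial(n=22, p=0.31):
E[X] = 6.8200

Y ~ Binomial(n=13, p=0.43):
E[Y] = 5.5900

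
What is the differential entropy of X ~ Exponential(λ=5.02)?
-0.6134 nats

We have X ~ Exponential(λ=5.02).

The differential entropy measures the uncertainty or information content of the distribution.

For an Exponential distribution with λ=5.02:
h(X) = -0.6134 nats

(In bits, this would be -0.8850 bits.)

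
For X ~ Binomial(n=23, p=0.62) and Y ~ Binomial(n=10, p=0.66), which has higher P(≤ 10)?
Y has higher probability (P(Y ≤ 10) = 1.0000 > P(X ≤ 10) = 0.0550)

Compute P(≤ 10) for each distribution:

X ~ Binomial(n=23, p=0.62):
P(X ≤ 10) = 0.0550

Y ~ Binomial(n=10, p=0.66):
P(Y ≤ 10) = 1.0000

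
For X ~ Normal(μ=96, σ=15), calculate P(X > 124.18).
0.030145

We have X ~ Normal(μ=96, σ=15).

P(X > 124.18) = 1 - P(X ≤ 124.18)
                = 1 - F(124.18)
                = 1 - 0.969855
                = 0.030145

So there's approximately a 3.0% chance that X exceeds 124.18.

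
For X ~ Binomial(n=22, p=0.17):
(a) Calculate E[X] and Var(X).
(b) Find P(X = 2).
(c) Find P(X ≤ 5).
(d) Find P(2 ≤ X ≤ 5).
(a) E[X] = 3.7400, Var(X) = 3.1042
(b) P(X = 2) = 0.160721
(c) P(X ≤ 5) = 0.842436
(d) P(2 ≤ X ≤ 5) = 0.751118

We have X ~ Binomial(n=22, p=0.17).

(a) Moments:
E[X] = 3.7400
Var(X) = 3.1042
σ = √Var(X) = 1.7619

(b) Point probability using PMF:
P(X = 2) = 0.160721

(c) Cumulative probability using CDF:
P(X ≤ 5) = F(5) = 0.842436

(d) Range probability:
P(2 ≤ X ≤ 5) = P(X ≤ 5) - P(X ≤ 1)
                   = F(5) - F(1)
                   = 0.842436 - 0.091318
                   = 0.751118

This means approximately 75.1% of outcomes fall in the interval [2, 5].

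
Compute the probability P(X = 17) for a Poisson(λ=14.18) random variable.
0.073983

We have X ~ Poisson(λ=14.18).

For a Poisson distribution, the PMF gives us the probability of each outcome.

Using the PMF formula:
P(X = 17) = 0.073983

Rounded to 4 decimal places: 0.0740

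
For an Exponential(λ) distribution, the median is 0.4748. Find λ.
λ = 1.4599

For X ~ Exponential(λ), the CDF is F(x) = 1 - e^(-λx).
The median m satisfies F(m) = 0.5:
1 - e^(-λm) = 0.5
e^(-λm) = 0.5
λm = ln(2)
m = ln(2) / λ

Given m = 0.4748:
λ = ln(2) / 0.4748 = 0.693147 / 0.4748 = 1.4599

Verification: ln(2) / 1.4599 = 0.4748 ✓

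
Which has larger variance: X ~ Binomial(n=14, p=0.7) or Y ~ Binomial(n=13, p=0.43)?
Y has larger variance (3.1863 > 2.9400)

Compute the variance for each distribution:

X ~ Binomial(n=14, p=0.7):
Var(X) = 2.9400

Y ~ Binomial(n=13, p=0.43):
Var(Y) = 3.1863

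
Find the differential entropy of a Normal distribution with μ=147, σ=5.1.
3.0482 nats

We have X ~ Normal(μ=147, σ=5.1).

The differential entropy measures the uncertainty or information content of the distribution.

For a Normal distribution with μ=147, σ=5.1:
h(X) = 3.0482 nats

(In bits, this would be 4.3976 bits.)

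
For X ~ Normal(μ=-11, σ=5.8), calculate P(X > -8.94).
0.361230

We have X ~ Normal(μ=-11, σ=5.8).

P(X > -8.94) = 1 - P(X ≤ -8.94)
                = 1 - F(-8.94)
                = 1 - 0.638770
                = 0.361230

So there's approximately a 36.1% chance that X exceeds -8.94.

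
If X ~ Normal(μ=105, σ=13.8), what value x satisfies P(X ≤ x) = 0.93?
125.3659

We have X ~ Normal(μ=105, σ=13.8).

We want to find x such that P(X ≤ x) = 0.93.

This is the 93rd percentile, which means 93% of values fall below this point.

Using the inverse CDF (quantile function):
x = F⁻¹(0.93) = 125.3659

Verification: P(X ≤ 125.3659) = 0.93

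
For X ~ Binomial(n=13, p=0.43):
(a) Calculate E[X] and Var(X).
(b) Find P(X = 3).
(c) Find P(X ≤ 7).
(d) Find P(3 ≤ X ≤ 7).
(a) E[X] = 5.5900, Var(X) = 3.1863
(b) P(X = 3) = 0.082323
(c) P(X ≤ 7) = 0.857441
(d) P(3 ≤ X ≤ 7) = 0.820434

We have X ~ Binomial(n=13, p=0.43).

(a) Moments:
E[X] = 5.5900
Var(X) = 3.1863
σ = √Var(X) = 1.7850

(b) Point probability using PMF:
P(X = 3) = 0.082323

(c) Cumulative probability using CDF:
P(X ≤ 7) = F(7) = 0.857441

(d) Range probability:
P(3 ≤ X ≤ 7) = P(X ≤ 7) - P(X ≤ 2)
                   = F(7) - F(2)
                   = 0.857441 - 0.037007
                   = 0.820434

This means approximately 82.0% of outcomes fall in the interval [3, 7].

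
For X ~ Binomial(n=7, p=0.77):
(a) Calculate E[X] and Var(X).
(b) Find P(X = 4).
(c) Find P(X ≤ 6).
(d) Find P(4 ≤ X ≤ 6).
(a) E[X] = 5.3900, Var(X) = 1.2397
(b) P(X = 4) = 0.149697
(c) P(X ≤ 6) = 0.839515
(d) P(4 ≤ X ≤ 6) = 0.785954

We have X ~ Binomial(n=7, p=0.77).

(a) Moments:
E[X] = 5.3900
Var(X) = 1.2397
σ = √Var(X) = 1.1134

(b) Point probability using PMF:
P(X = 4) = 0.149697

(c) Cumulative probability using CDF:
P(X ≤ 6) = F(6) = 0.839515

(d) Range probability:
P(4 ≤ X ≤ 6) = P(X ≤ 6) - P(X ≤ 3)
                   = F(6) - F(3)
                   = 0.839515 - 0.053561
                   = 0.785954

This means approximately 78.6% of outcomes fall in the interval [4, 6].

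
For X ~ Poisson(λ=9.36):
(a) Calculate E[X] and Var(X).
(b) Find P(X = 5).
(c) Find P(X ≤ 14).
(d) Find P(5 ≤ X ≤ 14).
(a) E[X] = 9.3600, Var(X) = 9.3600
(b) P(X = 5) = 0.051547
(c) P(X ≤ 14) = 0.945677
(d) P(5 ≤ X ≤ 14) = 0.901710

We have X ~ Poisson(λ=9.36).

(a) Moments:
E[X] = 9.3600
Var(X) = 9.3600
σ = √Var(X) = 3.0594

(b) Point probability using PMF:
P(X = 5) = 0.051547

(c) Cumulative probability using CDF:
P(X ≤ 14) = F(14) = 0.945677

(d) Range probability:
P(5 ≤ X ≤ 14) = P(X ≤ 14) - P(X ≤ 4)
                   = F(14) - F(4)
                   = 0.945677 - 0.043967
                   = 0.901710

This means approximately 90.2% of outcomes fall in the interval [5, 14].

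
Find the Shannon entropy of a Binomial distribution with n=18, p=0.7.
2.0793 nats

We have X ~ Binomial(n=18, p=0.7).

The Shannon entropy measures the uncertainty or information content of the distribution.

For a Binomial distribution with n=18, p=0.7:
H(X) = 2.0793 nats

(In bits, this would be 2.9998 bits.)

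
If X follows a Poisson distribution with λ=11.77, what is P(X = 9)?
0.092380

We have X ~ Poisson(λ=11.77).

For a Poisson distribution, the PMF gives us the probability of each outcome.

Using the PMF formula:
P(X = 9) = 0.092380

Rounded to 4 decimal places: 0.0924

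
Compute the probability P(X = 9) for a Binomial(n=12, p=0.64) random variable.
0.184906

We have X ~ Binomial(n=12, p=0.64).

For a Binomial distribution, the PMF gives us the probability of each outcome.

Using the PMF formula:
P(X = 9) = 0.184906

Rounded to 4 decimal places: 0.1849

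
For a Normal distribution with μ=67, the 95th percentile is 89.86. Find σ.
σ = 13.8979

For X ~ Normal(μ, σ), the p-th percentile satisfies x = μ + z_p × σ,
where z_p = Φ⁻¹(p) is the standard normal quantile.

Step 1: z_{0.95} = Φ⁻¹(0.95) = 1.6449

Step 2: Solve for σ:
89.86 = 67 + 1.6449 × σ
σ = (89.86 - 67) / 1.6449
σ = 22.86 / 1.6449
σ = 13.8979

Verification: μ + z × σ = 67 + 1.6449 × 13.8979 = 89.86 ✓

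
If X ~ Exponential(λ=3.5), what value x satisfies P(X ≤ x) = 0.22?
0.0710

We have X ~ Exponential(λ=3.5).

We want to find x such that P(X ≤ x) = 0.22.

This is the 22nd percentile, which means 22% of values fall below this point.

Using the inverse CDF (quantile function):
x = F⁻¹(0.22) = 0.0710

Verification: P(X ≤ 0.0710) = 0.22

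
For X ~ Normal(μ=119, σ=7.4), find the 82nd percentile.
125.7737

We have X ~ Normal(μ=119, σ=7.4).

We want to find x such that P(X ≤ x) = 0.82.

This is the 82nd percentile, which means 82% of values fall below this point.

Using the inverse CDF (quantile function):
x = F⁻¹(0.82) = 125.7737

Verification: P(X ≤ 125.7737) = 0.82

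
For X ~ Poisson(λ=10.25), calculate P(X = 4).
0.016262

We have X ~ Poisson(λ=10.25).

For a Poisson distribution, the PMF gives us the probability of each outcome.

Using the PMF formula:
P(X = 4) = 0.016262

Rounded to 4 decimal places: 0.0163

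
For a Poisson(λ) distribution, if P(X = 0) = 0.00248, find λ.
λ = 5.9995

For a Poisson(λ) distribution, the PMF at 0 is:
P(X = 0) = λ^0 e^(-λ) / 0! = e^(-λ)

Given P(X = 0) = 0.00248:
e^(-λ) = 0.00248
-λ = ln(0.00248)
λ = -ln(0.00248) = 5.9995

Verification: e^(-5.9995) = 0.00248 ✓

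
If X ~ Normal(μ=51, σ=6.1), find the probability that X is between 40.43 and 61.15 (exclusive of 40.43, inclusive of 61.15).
0.910370

We have X ~ Normal(μ=51, σ=6.1).

To find P(40.43 < X ≤ 61.15), we use:
P(40.43 < X ≤ 61.15) = P(X ≤ 61.15) - P(X ≤ 40.43)
                 = F(61.15) - F(40.43)
                 = 0.951937 - 0.041567
                 = 0.910370

So there's approximately a 91.0% chance that X falls in this range.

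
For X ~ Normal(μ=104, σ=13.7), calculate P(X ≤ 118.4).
0.853392

We have X ~ Normal(μ=104, σ=13.7).

The CDF gives us P(X ≤ k).

Using the CDF:
P(X ≤ 118.4) = 0.853392

This means there's approximately a 85.3% chance that X is at most 118.4.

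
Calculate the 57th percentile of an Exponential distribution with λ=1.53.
0.5516

We have X ~ Exponential(λ=1.53).

We want to find x such that P(X ≤ x) = 0.57.

This is the 57th percentile, which means 57% of values fall below this point.

Using the inverse CDF (quantile function):
x = F⁻¹(0.57) = 0.5516

Verification: P(X ≤ 0.5516) = 0.57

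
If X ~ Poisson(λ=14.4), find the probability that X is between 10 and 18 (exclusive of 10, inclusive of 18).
0.708547

We have X ~ Poisson(λ=14.4).

To find P(10 < X ≤ 18), we use:
P(10 < X ≤ 18) = P(X ≤ 18) - P(X ≤ 10)
                 = F(18) - F(10)
                 = 0.859207 - 0.150660
                 = 0.708547

So there's approximately a 70.9% chance that X falls in this range.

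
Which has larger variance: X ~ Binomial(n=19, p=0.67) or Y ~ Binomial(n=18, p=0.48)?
Y has larger variance (4.4928 > 4.2009)

Compute the variance for each distribution:

X ~ Binomial(n=19, p=0.67):
Var(X) = 4.2009

Y ~ Binomial(n=18, p=0.48):
Var(Y) = 4.4928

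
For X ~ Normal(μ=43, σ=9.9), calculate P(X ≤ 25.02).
0.034673

We have X ~ Normal(μ=43, σ=9.9).

The CDF gives us P(X ≤ k).

Using the CDF:
P(X ≤ 25.02) = 0.034673

This means there's approximately a 3.5% chance that X is at most 25.02.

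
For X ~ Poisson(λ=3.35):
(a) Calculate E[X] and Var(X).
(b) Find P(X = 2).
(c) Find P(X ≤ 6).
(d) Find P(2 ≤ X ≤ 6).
(a) E[X] = 3.3500, Var(X) = 3.3500
(b) P(X = 2) = 0.196867
(c) P(X ≤ 6) = 0.945659
(d) P(2 ≤ X ≤ 6) = 0.793042

We have X ~ Poisson(λ=3.35).

(a) Moments:
E[X] = 3.3500
Var(X) = 3.3500
σ = √Var(X) = 1.8303

(b) Point probability using PMF:
P(X = 2) = 0.196867

(c) Cumulative probability using CDF:
P(X ≤ 6) = F(6) = 0.945659

(d) Range probability:
P(2 ≤ X ≤ 6) = P(X ≤ 6) - P(X ≤ 1)
                   = F(6) - F(1)
                   = 0.945659 - 0.152617
                   = 0.793042

This means approximately 79.3% of outcomes fall in the interval [2, 6].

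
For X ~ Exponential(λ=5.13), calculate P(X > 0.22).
0.323486

We have X ~ Exponential(λ=5.13).

P(X > 0.22) = 1 - P(X ≤ 0.22)
                = 1 - F(0.22)
                = 1 - 0.676514
                = 0.323486

So there's approximately a 32.3% chance that X exceeds 0.22.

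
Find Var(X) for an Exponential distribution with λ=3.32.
0.0907

We have X ~ Exponential(λ=3.32).

For an Exponential distribution with λ=3.32:
Var(X) = 0.0907

The variance measures the spread of the distribution around the mean.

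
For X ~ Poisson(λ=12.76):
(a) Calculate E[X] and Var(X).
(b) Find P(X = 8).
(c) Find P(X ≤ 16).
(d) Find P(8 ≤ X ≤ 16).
(a) E[X] = 12.7600, Var(X) = 12.7600
(b) P(X = 8) = 0.050083
(c) P(X ≤ 16) = 0.852262
(d) P(8 ≤ X ≤ 16) = 0.791094

We have X ~ Poisson(λ=12.76).

(a) Moments:
E[X] = 12.7600
Var(X) = 12.7600
σ = √Var(X) = 3.5721

(b) Point probability using PMF:
P(X = 8) = 0.050083

(c) Cumulative probability using CDF:
P(X ≤ 16) = F(16) = 0.852262

(d) Range probability:
P(8 ≤ X ≤ 16) = P(X ≤ 16) - P(X ≤ 7)
                   = F(16) - F(7)
                   = 0.852262 - 0.061167
                   = 0.791094

This means approximately 79.1% of outcomes fall in the interval [8, 16].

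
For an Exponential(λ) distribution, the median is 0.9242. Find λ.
λ = 0.7500

For X ~ Exponential(λ), the CDF is F(x) = 1 - e^(-λx).
The median m satisfies F(m) = 0.5:
1 - e^(-λm) = 0.5
e^(-λm) = 0.5
λm = ln(2)
m = ln(2) / λ

Given m = 0.9242:
λ = ln(2) / 0.9242 = 0.693147 / 0.9242 = 0.7500

Verification: ln(2) / 0.7500 = 0.9242 ✓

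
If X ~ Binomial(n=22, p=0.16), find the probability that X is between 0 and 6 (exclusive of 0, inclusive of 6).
0.928329

We have X ~ Binomial(n=22, p=0.16).

To find P(0 < X ≤ 6), we use:
P(0 < X ≤ 6) = P(X ≤ 6) - P(X ≤ 0)
                 = F(6) - F(0)
                 = 0.949914 - 0.021585
                 = 0.928329

So there's approximately a 92.8% chance that X falls in this range.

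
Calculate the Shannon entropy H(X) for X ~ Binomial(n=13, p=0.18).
1.7166 nats

We have X ~ Binomial(n=13, p=0.18).

The Shannon entropy measures the uncertainty or information content of the distribution.

For a Binomial distribution with n=13, p=0.18:
H(X) = 1.7166 nats

(In bits, this would be 2.4766 bits.)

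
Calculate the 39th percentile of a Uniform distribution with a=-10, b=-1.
-6.4900

We have X ~ Uniform(a=-10, b=-1).

We want to find x such that P(X ≤ x) = 0.39.

This is the 39th percentile, which means 39% of values fall below this point.

Using the inverse CDF (quantile function):
x = F⁻¹(0.39) = -6.4900

Verification: P(X ≤ -6.4900) = 0.39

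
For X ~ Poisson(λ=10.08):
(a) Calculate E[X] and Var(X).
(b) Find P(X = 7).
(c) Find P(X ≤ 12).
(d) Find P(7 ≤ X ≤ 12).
(a) E[X] = 10.0800, Var(X) = 10.0800
(b) P(X = 7) = 0.087923
(c) P(X ≤ 12) = 0.783914
(d) P(7 ≤ X ≤ 12) = 0.658737

We have X ~ Poisson(λ=10.08).

(a) Moments:
E[X] = 10.0800
Var(X) = 10.0800
σ = √Var(X) = 3.1749

(b) Point probability using PMF:
P(X = 7) = 0.087923

(c) Cumulative probability using CDF:
P(X ≤ 12) = F(12) = 0.783914

(d) Range probability:
P(7 ≤ X ≤ 12) = P(X ≤ 12) - P(X ≤ 6)
                   = F(12) - F(6)
                   = 0.783914 - 0.125177
                   = 0.658737

This means approximately 65.9% of outcomes fall in the interval [7, 12].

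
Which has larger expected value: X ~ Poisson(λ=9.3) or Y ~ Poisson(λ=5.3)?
X has larger mean (9.3000 > 5.3000)

Compute the expected value for each distribution:

X ~ Poisson(λ=9.3):
E[X] = 9.3000

Y ~ Poisson(λ=5.3):
E[Y] = 5.3000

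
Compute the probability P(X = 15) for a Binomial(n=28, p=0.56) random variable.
0.144899

We have X ~ Binomial(n=28, p=0.56).

For a Binomial distribution, the PMF gives us the probability of each outcome.

Using the PMF formula:
P(X = 15) = 0.144899

Rounded to 4 decimal places: 0.1449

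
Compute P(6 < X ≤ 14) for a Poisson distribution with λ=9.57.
0.777360

We have X ~ Poisson(λ=9.57).

To find P(6 < X ≤ 14), we use:
P(6 < X ≤ 14) = P(X ≤ 14) - P(X ≤ 6)
                 = F(14) - F(6)
                 = 0.937028 - 0.159668
                 = 0.777360

So there's approximately a 77.7% chance that X falls in this range.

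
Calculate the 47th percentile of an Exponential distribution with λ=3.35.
0.1895

We have X ~ Exponential(λ=3.35).

We want to find x such that P(X ≤ x) = 0.47.

This is the 47th percentile, which means 47% of values fall below this point.

Using the inverse CDF (quantile function):
x = F⁻¹(0.47) = 0.1895

Verification: P(X ≤ 0.1895) = 0.47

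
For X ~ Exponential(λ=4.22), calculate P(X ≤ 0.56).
0.905881

We have X ~ Exponential(λ=4.22).

The CDF gives us P(X ≤ k).

Using the CDF:
P(X ≤ 0.56) = 0.905881

This means there's approximately a 90.6% chance that X is at most 0.56.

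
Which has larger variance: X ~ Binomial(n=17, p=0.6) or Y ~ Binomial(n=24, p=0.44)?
Y has larger variance (5.9136 > 4.0800)

Compute the variance for each distribution:

X ~ Binomial(n=17, p=0.6):
Var(X) = 4.0800

Y ~ Binomial(n=24, p=0.44):
Var(Y) = 5.9136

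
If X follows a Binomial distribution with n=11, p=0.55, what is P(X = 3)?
0.046161

We have X ~ Binomial(n=11, p=0.55).

For a Binomial distribution, the PMF gives us the probability of each outcome.

Using the PMF formula:
P(X = 3) = 0.046161

Rounded to 4 decimal places: 0.0462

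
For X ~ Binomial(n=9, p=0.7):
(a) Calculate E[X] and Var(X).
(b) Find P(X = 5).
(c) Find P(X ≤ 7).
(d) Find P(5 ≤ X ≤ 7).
(a) E[X] = 6.3000, Var(X) = 1.8900
(b) P(X = 5) = 0.171532
(c) P(X ≤ 7) = 0.803997
(d) P(5 ≤ X ≤ 7) = 0.705188

We have X ~ Binomial(n=9, p=0.7).

(a) Moments:
E[X] = 6.3000
Var(X) = 1.8900
σ = √Var(X) = 1.3748

(b) Point probability using PMF:
P(X = 5) = 0.171532

(c) Cumulative probability using CDF:
P(X ≤ 7) = F(7) = 0.803997

(d) Range probability:
P(5 ≤ X ≤ 7) = P(X ≤ 7) - P(X ≤ 4)
                   = F(7) - F(4)
                   = 0.803997 - 0.098809
                   = 0.705188

This means approximately 70.5% of outcomes fall in the interval [5, 7].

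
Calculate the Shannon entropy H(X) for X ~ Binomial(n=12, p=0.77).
1.7779 nats

We have X ~ Binomial(n=12, p=0.77).

The Shannon entropy measures the uncertainty or information content of the distribution.

For a Binomial distribution with n=12, p=0.77:
H(X) = 1.7779 nats

(In bits, this would be 2.5650 bits.)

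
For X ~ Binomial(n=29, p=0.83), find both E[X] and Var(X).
E[X] = 24.0700, Var(X) = 4.0919

We have X ~ Binomial(n=29, p=0.83).

For a Binomial distribution with n=29, p=0.83:

Expected value:
E[X] = 24.0700

Variance:
Var(X) = 4.0919

Standard deviation:
σ = √Var(X) = 2.0228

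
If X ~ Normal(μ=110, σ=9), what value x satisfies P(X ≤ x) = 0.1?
98.4660

We have X ~ Normal(μ=110, σ=9).

We want to find x such that P(X ≤ x) = 0.1.

This is the 10th percentile, which means 10% of values fall below this point.

Using the inverse CDF (quantile function):
x = F⁻¹(0.1) = 98.4660

Verification: P(X ≤ 98.4660) = 0.1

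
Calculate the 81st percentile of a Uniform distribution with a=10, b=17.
15.6700

We have X ~ Uniform(a=10, b=17).

We want to find x such that P(X ≤ x) = 0.81.

This is the 81st percentile, which means 81% of values fall below this point.

Using the inverse CDF (quantile function):
x = F⁻¹(0.81) = 15.6700

Verification: P(X ≤ 15.6700) = 0.81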